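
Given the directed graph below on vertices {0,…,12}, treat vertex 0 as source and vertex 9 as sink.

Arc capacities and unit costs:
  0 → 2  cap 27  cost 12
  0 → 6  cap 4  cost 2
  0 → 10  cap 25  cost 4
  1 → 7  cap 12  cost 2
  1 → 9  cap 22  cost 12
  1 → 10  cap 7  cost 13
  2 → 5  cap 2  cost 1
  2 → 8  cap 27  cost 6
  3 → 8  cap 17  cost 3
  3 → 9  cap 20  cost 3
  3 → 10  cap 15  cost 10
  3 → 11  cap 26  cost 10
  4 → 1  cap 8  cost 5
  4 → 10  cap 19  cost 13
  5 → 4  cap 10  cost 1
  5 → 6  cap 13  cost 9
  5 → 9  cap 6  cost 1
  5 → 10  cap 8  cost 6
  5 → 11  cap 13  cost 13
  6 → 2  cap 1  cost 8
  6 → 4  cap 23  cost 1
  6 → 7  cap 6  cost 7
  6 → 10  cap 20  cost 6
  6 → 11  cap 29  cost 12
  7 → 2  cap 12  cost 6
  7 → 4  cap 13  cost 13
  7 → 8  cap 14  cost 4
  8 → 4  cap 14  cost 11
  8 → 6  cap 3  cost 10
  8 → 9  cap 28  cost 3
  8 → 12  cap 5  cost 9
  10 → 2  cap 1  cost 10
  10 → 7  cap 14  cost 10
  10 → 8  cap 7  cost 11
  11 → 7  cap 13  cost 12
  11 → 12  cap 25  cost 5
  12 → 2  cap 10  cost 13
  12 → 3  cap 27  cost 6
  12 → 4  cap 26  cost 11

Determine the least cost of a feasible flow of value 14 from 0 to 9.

Minimum cost for 14 units: 239

shortest-cost path #1: 0→6→2→5→9 push 1 @ unit cost 12 (adds 12)
shortest-cost path #2: 0→2→5→9 push 1 @ unit cost 14 (adds 14)
shortest-cost path #3: 0→6→7→8→9 push 3 @ unit cost 16 (adds 48)
shortest-cost path #4: 0→2→6→7→8→9 push 1 @ unit cost 18 (adds 18)
shortest-cost path #5: 0→10→8→9 push 7 @ unit cost 18 (adds 126)
shortest-cost path #6: 0→2→8→9 push 1 @ unit cost 21 (adds 21)
total cost = 239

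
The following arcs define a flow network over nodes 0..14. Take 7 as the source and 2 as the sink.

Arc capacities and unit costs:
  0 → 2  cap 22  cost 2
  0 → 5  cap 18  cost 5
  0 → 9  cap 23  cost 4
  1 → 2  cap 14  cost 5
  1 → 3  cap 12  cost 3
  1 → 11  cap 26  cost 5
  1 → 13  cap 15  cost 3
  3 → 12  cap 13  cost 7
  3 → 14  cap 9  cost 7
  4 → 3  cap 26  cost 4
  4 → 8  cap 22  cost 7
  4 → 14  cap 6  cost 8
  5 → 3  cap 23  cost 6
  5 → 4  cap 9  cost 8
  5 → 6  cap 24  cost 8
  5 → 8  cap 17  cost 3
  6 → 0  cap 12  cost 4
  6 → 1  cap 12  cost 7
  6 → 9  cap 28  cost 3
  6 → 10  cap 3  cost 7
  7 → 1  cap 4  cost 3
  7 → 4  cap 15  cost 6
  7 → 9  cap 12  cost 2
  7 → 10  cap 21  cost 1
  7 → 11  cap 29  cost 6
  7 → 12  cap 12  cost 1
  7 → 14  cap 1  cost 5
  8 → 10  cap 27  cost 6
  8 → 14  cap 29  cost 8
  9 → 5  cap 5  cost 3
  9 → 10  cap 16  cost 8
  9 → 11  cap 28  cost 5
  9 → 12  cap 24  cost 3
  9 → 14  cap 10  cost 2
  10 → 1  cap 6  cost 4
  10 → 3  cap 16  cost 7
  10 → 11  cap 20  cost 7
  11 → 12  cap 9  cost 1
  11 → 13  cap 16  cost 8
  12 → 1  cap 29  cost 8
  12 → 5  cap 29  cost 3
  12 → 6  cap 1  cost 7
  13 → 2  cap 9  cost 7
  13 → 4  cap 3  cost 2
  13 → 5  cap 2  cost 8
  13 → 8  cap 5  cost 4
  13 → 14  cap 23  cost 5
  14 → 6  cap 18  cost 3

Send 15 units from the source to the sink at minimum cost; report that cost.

shortest-cost path #1: 7→1→2 push 4 @ unit cost 8 (adds 32)
shortest-cost path #2: 7→10→1→2 push 6 @ unit cost 10 (adds 60)
shortest-cost path #3: 7→9→14→6→0→2 push 5 @ unit cost 13 (adds 65)
total cost = 157

Minimum cost for 15 units: 157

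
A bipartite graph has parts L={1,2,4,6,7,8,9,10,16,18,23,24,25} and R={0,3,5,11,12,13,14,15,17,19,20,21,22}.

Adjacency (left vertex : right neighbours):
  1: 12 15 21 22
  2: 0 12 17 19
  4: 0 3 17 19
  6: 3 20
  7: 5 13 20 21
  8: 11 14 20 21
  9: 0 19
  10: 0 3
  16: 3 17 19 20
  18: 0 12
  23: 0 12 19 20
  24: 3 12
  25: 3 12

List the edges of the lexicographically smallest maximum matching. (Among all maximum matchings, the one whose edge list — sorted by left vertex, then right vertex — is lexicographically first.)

Lex-smallest maximum matching: {(1,15), (2,0), (4,3), (6,20), (7,5), (8,11), (9,19), (16,17), (18,12)}

|M| = 9 (so the lex-smallest maximum matching has 9 edges)
process left vertices in ascending order; for each, take the smallest-labelled available neighbour that still permits 9 edges overall, or leave it unmatched if none does
lex-smallest matching: {1-15, 2-0, 4-3, 6-20, 7-5, 8-11, 9-19, 16-17, 18-12}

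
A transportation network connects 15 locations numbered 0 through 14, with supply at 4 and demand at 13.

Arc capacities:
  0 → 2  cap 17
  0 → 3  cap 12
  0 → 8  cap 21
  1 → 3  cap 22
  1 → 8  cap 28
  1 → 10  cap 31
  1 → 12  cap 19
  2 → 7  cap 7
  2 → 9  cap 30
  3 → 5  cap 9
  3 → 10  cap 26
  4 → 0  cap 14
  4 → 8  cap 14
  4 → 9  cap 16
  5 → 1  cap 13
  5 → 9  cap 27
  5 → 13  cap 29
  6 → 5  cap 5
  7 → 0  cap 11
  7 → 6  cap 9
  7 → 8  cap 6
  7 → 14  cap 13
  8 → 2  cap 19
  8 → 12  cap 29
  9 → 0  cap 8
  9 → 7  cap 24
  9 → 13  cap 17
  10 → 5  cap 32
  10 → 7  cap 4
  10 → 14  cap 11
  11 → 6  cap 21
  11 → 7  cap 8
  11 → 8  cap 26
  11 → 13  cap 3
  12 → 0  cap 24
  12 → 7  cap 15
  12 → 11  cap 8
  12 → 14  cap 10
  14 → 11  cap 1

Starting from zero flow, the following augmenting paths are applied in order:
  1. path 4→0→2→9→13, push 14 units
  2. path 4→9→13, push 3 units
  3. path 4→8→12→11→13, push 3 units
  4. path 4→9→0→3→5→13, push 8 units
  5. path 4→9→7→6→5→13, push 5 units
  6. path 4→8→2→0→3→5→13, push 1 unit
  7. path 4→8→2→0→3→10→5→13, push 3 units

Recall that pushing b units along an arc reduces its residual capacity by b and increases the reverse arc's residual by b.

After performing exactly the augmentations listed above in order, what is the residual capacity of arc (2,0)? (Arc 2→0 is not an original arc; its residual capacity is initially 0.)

after path 1 (4→0→2→9→13, push 14): res(2,0)=14
after path 2 (4→9→13, push 3): res(2,0)=14
after path 3 (4→8→12→11→13, push 3): res(2,0)=14
after path 4 (4→9→0→3→5→13, push 8): res(2,0)=14
after path 5 (4→9→7→6→5→13, push 5): res(2,0)=14
after path 6 (4→8→2→0→3→5→13, push 1): res(2,0)=13
after path 7 (4→8→2→0→3→10→5→13, push 3): res(2,0)=10

Residual capacity of (2,0): 10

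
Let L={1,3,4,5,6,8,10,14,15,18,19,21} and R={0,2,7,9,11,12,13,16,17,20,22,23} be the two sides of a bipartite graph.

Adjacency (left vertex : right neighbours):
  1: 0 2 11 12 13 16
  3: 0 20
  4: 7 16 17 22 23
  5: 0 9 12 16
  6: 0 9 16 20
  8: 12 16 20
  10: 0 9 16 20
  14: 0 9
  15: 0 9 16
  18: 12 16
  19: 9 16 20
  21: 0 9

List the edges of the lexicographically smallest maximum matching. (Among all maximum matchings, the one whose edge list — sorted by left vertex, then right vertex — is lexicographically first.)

|M| = 7 (so the lex-smallest maximum matching has 7 edges)
process left vertices in ascending order; for each, take the smallest-labelled available neighbour that still permits 7 edges overall, or leave it unmatched if none does
lex-smallest matching: {1-2, 3-0, 4-7, 5-9, 6-16, 8-12, 10-20}

Lex-smallest maximum matching: {(1,2), (3,0), (4,7), (5,9), (6,16), (8,12), (10,20)}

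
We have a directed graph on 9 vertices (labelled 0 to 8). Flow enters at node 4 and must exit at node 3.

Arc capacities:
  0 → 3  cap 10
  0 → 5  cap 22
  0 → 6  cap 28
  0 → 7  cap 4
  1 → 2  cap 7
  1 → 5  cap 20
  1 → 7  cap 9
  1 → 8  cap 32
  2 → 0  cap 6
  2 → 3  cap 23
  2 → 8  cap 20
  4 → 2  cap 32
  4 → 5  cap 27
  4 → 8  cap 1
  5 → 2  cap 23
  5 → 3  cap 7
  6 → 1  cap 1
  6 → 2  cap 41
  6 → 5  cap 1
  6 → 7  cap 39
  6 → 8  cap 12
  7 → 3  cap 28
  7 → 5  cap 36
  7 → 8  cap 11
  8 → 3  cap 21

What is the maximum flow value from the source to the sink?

augment #1: 4→2→3 bottleneck 23, total now 23
augment #2: 4→5→3 bottleneck 7, total now 30
augment #3: 4→8→3 bottleneck 1, total now 31
augment #4: 4→2→0→3 bottleneck 6, total now 37
augment #5: 4→2→8→3 bottleneck 3, total now 40
augment #6: 4→5→2→8→3 bottleneck 17, total now 57

Maximum flow value: 57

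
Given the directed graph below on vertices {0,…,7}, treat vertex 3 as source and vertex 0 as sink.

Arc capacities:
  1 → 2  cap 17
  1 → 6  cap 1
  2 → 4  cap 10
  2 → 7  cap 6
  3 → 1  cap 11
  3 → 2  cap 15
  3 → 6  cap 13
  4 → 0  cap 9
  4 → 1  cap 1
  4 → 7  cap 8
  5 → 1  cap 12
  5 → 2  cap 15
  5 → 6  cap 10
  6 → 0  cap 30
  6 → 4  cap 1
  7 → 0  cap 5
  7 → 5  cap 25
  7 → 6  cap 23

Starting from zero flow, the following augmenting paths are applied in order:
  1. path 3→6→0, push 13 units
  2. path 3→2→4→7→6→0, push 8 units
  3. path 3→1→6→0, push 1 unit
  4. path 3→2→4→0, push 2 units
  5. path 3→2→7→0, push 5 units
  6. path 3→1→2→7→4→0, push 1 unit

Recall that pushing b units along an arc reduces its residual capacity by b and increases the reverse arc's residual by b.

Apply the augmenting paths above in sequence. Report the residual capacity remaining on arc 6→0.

Residual capacity of (6,0): 8

after path 1 (3→6→0, push 13): res(6,0)=17
after path 2 (3→2→4→7→6→0, push 8): res(6,0)=9
after path 3 (3→1→6→0, push 1): res(6,0)=8
after path 4 (3→2→4→0, push 2): res(6,0)=8
after path 5 (3→2→7→0, push 5): res(6,0)=8
after path 6 (3→1→2→7→4→0, push 1): res(6,0)=8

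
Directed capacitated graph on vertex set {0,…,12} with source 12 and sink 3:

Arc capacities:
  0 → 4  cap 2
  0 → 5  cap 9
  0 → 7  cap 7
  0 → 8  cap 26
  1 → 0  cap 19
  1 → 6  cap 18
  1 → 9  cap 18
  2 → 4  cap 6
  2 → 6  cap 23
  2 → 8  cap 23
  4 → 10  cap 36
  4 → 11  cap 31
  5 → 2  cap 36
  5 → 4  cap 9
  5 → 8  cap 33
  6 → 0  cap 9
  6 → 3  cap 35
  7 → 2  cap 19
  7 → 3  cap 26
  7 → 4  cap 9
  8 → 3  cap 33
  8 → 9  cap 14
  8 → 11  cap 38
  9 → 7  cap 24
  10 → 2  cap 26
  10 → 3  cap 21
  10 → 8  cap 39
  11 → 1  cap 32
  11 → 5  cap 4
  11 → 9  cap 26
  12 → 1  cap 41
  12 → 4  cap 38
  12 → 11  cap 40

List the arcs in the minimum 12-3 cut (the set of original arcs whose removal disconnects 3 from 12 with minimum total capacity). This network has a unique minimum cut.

Min-cut arcs: {(1,0), (1,6), (4,10), (9,7), (11,5)} (total capacity 101)

augment #1: 12→1→6→3 push 18
augment #2: 12→4→10→3 push 21
augment #3: 12→1→0→7→3 push 7
augment #4: 12→1→0→8→3 push 12
augment #5: 12→1→9→7→3 push 4
augment #6: 12→4→10→8→3 push 15
augment #7: 12→11→5→8→3 push 4
augment #8: 12→11→9→7→3 push 15
augment #9: 12→11→9→7→0→8→3 push 2
augment #10: 12→11→9→7→2→6→3 push 3
max flow = 101; residual-reachable set from 12 gives S-side
cut edges (S→T): {(1,0), (1,6), (4,10), (9,7), (11,5)} total cap 101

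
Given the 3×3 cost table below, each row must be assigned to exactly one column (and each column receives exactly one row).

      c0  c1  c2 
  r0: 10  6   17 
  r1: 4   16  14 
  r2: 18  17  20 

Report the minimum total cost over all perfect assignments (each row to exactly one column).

optimal assignment: row0→col1 (cost 6), row1→col0 (cost 4), row2→col2 (cost 20)
total = 6 + 4 + 20 = 30

Minimum assignment cost: 30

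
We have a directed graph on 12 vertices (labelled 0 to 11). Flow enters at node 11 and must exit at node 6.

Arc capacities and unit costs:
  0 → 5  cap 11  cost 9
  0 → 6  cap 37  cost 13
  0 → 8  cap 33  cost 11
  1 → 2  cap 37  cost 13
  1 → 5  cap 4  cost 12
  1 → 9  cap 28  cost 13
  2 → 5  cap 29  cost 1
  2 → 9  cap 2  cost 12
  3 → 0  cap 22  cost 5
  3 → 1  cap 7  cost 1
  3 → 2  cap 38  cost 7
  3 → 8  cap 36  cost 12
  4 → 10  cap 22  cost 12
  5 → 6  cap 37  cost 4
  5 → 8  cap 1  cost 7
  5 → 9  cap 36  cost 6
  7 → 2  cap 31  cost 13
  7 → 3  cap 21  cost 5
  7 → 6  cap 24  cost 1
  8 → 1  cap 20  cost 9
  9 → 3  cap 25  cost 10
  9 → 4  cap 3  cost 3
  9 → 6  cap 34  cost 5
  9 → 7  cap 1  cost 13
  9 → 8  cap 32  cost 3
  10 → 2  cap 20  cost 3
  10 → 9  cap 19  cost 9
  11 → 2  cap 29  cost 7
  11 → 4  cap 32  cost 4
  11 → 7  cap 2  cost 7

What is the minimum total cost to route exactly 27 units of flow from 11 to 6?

Minimum cost for 27 units: 316

shortest-cost path #1: 11→7→6 push 2 @ unit cost 8 (adds 16)
shortest-cost path #2: 11→2→5→6 push 25 @ unit cost 12 (adds 300)
total cost = 316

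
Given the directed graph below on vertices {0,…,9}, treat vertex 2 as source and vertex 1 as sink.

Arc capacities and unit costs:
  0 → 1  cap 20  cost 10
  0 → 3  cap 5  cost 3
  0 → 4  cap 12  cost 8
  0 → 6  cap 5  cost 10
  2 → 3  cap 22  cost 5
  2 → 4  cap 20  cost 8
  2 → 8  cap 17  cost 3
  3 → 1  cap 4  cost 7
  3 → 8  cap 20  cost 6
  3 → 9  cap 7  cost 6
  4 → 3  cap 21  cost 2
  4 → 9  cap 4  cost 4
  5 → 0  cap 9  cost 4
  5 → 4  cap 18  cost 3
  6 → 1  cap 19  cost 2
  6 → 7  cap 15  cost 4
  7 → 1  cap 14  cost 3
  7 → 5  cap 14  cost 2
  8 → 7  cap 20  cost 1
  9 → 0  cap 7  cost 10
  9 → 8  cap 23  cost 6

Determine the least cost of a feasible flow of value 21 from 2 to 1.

Minimum cost for 21 units: 206

shortest-cost path #1: 2→8→7→1 push 14 @ unit cost 7 (adds 98)
shortest-cost path #2: 2→3→1 push 4 @ unit cost 12 (adds 48)
shortest-cost path #3: 2→8→7→5→0→1 push 3 @ unit cost 20 (adds 60)
total cost = 206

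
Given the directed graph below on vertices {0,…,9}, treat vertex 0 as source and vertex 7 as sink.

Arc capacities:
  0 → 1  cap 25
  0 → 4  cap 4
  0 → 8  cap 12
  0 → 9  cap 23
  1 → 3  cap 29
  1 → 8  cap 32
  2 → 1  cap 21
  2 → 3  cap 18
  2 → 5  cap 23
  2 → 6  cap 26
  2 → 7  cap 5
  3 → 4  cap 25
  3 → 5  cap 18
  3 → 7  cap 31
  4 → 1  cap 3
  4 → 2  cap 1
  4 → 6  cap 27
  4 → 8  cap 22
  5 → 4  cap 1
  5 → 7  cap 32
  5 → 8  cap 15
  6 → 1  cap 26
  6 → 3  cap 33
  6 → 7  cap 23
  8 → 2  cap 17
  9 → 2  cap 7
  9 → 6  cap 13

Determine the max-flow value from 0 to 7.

Maximum flow value: 61

augment #1: 0→1→3→7 bottleneck 25, total now 25
augment #2: 0→4→2→7 bottleneck 1, total now 26
augment #3: 0→4→6→7 bottleneck 3, total now 29
augment #4: 0→8→2→7 bottleneck 4, total now 33
augment #5: 0→9→6→7 bottleneck 13, total now 46
augment #6: 0→8→2→3→7 bottleneck 6, total now 52
augment #7: 0→8→2→5→7 bottleneck 2, total now 54
augment #8: 0→9→2→5→7 bottleneck 7, total now 61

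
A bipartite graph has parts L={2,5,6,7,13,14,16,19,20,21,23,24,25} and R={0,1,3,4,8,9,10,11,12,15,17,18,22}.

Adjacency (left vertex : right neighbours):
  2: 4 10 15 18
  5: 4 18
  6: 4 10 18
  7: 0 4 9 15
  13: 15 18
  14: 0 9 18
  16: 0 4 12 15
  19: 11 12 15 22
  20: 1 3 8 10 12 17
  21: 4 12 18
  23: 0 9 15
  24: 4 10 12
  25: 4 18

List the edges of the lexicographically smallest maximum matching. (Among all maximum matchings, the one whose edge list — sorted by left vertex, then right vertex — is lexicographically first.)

Lex-smallest maximum matching: {(2,4), (5,18), (6,10), (7,0), (13,15), (14,9), (16,12), (19,11), (20,1)}

|M| = 9 (so the lex-smallest maximum matching has 9 edges)
process left vertices in ascending order; for each, take the smallest-labelled available neighbour that still permits 9 edges overall, or leave it unmatched if none does
lex-smallest matching: {2-4, 5-18, 6-10, 7-0, 13-15, 14-9, 16-12, 19-11, 20-1}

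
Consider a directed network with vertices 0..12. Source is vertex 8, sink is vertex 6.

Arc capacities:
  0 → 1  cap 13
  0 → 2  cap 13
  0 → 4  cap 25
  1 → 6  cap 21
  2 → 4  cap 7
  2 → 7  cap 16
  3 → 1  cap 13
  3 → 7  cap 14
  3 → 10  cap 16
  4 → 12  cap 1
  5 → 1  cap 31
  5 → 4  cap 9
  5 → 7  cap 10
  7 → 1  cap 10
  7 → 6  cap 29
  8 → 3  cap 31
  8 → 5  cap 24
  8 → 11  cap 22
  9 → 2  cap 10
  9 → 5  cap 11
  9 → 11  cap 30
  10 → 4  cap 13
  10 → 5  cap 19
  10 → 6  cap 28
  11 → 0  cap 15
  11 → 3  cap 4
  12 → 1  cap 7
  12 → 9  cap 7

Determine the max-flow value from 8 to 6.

augment #1: 8→3→1→6 bottleneck 13, total now 13
augment #2: 8→3→7→6 bottleneck 14, total now 27
augment #3: 8→3→10→6 bottleneck 4, total now 31
augment #4: 8→5→1→6 bottleneck 8, total now 39
augment #5: 8→5→7→6 bottleneck 10, total now 49
augment #6: 8→11→3→10→6 bottleneck 4, total now 53
augment #7: 8→5→1→3→10→6 bottleneck 6, total now 59
augment #8: 8→11→0→2→7→6 bottleneck 5, total now 64
augment #9: 8→11→0→1→3→10→6 bottleneck 2, total now 66

Maximum flow value: 66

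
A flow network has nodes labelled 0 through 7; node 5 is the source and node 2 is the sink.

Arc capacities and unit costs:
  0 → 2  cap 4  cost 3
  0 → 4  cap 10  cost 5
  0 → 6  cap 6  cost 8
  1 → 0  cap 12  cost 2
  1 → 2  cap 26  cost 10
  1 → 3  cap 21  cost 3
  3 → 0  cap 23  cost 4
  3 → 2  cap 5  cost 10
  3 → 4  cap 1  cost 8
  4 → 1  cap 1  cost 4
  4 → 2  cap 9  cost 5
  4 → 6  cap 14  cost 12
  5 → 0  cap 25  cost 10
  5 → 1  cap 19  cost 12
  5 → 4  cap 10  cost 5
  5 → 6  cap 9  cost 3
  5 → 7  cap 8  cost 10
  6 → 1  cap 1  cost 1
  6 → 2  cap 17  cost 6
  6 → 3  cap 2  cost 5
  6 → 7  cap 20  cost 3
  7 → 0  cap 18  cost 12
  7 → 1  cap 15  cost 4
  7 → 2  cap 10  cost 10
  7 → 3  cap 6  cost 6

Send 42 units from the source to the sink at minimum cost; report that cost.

Minimum cost for 42 units: 644

shortest-cost path #1: 5→6→2 push 9 @ unit cost 9 (adds 81)
shortest-cost path #2: 5→4→2 push 9 @ unit cost 10 (adds 90)
shortest-cost path #3: 5→0→2 push 4 @ unit cost 13 (adds 52)
shortest-cost path #4: 5→4→1→2 push 1 @ unit cost 19 (adds 19)
shortest-cost path #5: 5→7→2 push 8 @ unit cost 20 (adds 160)
shortest-cost path #6: 5→1→2 push 11 @ unit cost 22 (adds 242)
total cost = 644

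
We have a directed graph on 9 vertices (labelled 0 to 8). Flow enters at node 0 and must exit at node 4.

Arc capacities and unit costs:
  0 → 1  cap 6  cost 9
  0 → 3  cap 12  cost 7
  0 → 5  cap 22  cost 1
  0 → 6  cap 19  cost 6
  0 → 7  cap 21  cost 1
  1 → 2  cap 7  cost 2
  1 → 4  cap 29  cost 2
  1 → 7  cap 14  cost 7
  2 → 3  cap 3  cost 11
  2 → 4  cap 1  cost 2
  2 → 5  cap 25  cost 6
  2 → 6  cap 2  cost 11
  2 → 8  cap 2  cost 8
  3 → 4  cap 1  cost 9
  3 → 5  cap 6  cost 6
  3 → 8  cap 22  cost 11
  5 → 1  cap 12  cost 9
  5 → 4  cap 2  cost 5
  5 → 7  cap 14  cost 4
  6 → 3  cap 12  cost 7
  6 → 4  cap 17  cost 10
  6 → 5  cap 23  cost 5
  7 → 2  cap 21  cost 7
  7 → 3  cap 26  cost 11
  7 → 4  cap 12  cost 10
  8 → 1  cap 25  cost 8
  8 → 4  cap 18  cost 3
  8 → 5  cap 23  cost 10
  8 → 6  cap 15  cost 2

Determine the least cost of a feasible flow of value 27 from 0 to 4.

shortest-cost path #1: 0→5→4 push 2 @ unit cost 6 (adds 12)
shortest-cost path #2: 0→7→2→4 push 1 @ unit cost 10 (adds 10)
shortest-cost path #3: 0→1→4 push 6 @ unit cost 11 (adds 66)
shortest-cost path #4: 0→7→4 push 12 @ unit cost 11 (adds 132)
shortest-cost path #5: 0→5→1→4 push 6 @ unit cost 12 (adds 72)
total cost = 292

Minimum cost for 27 units: 292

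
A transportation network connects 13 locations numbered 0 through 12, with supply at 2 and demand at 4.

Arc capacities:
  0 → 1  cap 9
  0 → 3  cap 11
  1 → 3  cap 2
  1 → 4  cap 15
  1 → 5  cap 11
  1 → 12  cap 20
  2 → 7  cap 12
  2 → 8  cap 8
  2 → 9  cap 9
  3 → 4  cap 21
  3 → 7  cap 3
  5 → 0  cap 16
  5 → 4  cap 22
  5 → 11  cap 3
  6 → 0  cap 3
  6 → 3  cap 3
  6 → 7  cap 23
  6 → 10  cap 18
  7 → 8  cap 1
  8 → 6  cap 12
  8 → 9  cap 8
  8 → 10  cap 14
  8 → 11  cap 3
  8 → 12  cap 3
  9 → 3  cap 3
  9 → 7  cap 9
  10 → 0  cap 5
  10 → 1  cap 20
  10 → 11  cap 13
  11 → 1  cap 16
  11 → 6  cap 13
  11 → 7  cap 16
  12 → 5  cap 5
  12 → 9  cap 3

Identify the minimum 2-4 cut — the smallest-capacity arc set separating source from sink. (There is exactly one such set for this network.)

Min-cut arcs: {(2,8), (7,8), (9,3)} (total capacity 12)

augment #1: 2→9→3→4 push 3
augment #2: 2→8→6→3→4 push 3
augment #3: 2→8→10→1→4 push 5
augment #4: 2→7→8→10→1→4 push 1
max flow = 12; residual-reachable set from 2 gives S-side
cut edges (S→T): {(2,8), (7,8), (9,3)} total cap 12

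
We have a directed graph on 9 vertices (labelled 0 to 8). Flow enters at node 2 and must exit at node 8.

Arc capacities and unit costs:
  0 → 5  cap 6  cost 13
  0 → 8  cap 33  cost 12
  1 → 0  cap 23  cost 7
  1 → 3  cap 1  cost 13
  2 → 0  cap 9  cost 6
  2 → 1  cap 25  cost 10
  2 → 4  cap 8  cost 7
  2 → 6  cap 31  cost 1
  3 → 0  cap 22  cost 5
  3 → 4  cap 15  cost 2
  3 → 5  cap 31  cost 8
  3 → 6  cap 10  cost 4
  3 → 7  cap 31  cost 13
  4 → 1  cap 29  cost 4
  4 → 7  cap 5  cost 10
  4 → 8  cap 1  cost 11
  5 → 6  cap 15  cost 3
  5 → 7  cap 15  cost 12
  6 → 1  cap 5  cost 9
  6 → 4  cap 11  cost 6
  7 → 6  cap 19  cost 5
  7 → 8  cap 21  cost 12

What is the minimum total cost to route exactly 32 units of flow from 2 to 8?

Minimum cost for 32 units: 818

shortest-cost path #1: 2→4→8 push 1 @ unit cost 18 (adds 18)
shortest-cost path #2: 2→0→8 push 9 @ unit cost 18 (adds 162)
shortest-cost path #3: 2→4→7→8 push 5 @ unit cost 29 (adds 145)
shortest-cost path #4: 2→1→0→8 push 17 @ unit cost 29 (adds 493)
total cost = 818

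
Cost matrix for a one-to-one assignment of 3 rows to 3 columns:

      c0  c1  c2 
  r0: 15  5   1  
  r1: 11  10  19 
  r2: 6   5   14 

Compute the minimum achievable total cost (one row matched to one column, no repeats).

one of 2 optimal assignments: row0→col2 (cost 1), row1→col0 (cost 11), row2→col1 (cost 5)
total = 1 + 11 + 5 = 17

Minimum assignment cost: 17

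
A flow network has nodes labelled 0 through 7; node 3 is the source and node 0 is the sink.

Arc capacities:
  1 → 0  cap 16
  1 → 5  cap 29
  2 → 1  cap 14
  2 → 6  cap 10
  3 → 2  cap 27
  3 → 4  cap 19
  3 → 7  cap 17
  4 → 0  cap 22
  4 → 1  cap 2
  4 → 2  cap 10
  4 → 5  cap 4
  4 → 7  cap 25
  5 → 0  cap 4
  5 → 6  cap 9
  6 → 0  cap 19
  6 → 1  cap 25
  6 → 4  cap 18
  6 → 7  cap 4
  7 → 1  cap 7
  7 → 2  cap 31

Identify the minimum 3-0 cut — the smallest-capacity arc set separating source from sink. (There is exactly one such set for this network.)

augment #1: 3→4→0 push 19
augment #2: 3→2→1→0 push 14
augment #3: 3→2→6→0 push 10
augment #4: 3→7→1→0 push 2
augment #5: 3→7→1→5→0 push 4
augment #6: 3→7→1→5→6→0 push 1
max flow = 50; residual-reachable set from 3 gives S-side
cut edges (S→T): {(2,1), (2,6), (3,4), (7,1)} total cap 50

Min-cut arcs: {(2,1), (2,6), (3,4), (7,1)} (total capacity 50)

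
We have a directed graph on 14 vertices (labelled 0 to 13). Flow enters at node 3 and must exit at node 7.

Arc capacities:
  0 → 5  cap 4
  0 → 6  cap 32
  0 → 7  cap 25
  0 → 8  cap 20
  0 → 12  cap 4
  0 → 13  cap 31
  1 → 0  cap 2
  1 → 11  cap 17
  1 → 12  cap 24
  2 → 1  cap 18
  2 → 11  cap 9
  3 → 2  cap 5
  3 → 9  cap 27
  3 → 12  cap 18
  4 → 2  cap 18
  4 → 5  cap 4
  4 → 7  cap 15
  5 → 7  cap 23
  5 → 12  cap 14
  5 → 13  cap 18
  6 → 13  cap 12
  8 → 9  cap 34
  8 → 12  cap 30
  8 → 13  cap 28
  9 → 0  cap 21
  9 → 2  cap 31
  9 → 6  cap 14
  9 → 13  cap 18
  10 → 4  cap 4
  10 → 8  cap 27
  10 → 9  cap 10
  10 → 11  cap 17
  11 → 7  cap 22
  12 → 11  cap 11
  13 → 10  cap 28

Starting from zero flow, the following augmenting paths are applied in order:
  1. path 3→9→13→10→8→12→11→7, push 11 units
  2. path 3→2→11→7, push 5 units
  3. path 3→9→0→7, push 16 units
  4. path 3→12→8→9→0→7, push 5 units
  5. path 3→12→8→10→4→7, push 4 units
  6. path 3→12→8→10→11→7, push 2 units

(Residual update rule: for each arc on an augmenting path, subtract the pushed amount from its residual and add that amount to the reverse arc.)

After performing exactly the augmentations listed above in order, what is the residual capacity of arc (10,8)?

Residual capacity of (10,8): 22

after path 1 (3→9→13→10→8→12→11→7, push 11): res(10,8)=16
after path 2 (3→2→11→7, push 5): res(10,8)=16
after path 3 (3→9→0→7, push 16): res(10,8)=16
after path 4 (3→12→8→9→0→7, push 5): res(10,8)=16
after path 5 (3→12→8→10→4→7, push 4): res(10,8)=20
after path 6 (3→12→8→10→11→7, push 2): res(10,8)=22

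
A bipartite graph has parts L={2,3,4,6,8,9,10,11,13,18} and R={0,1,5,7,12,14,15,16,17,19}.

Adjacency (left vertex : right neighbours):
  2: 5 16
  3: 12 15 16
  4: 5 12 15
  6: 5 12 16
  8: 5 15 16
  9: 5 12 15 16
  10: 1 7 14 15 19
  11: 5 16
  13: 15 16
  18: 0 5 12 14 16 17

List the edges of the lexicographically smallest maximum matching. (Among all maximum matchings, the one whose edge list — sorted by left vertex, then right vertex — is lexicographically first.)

|M| = 6 (so the lex-smallest maximum matching has 6 edges)
process left vertices in ascending order; for each, take the smallest-labelled available neighbour that still permits 6 edges overall, or leave it unmatched if none does
lex-smallest matching: {2-5, 3-12, 4-15, 6-16, 10-1, 18-0}

Lex-smallest maximum matching: {(2,5), (3,12), (4,15), (6,16), (10,1), (18,0)}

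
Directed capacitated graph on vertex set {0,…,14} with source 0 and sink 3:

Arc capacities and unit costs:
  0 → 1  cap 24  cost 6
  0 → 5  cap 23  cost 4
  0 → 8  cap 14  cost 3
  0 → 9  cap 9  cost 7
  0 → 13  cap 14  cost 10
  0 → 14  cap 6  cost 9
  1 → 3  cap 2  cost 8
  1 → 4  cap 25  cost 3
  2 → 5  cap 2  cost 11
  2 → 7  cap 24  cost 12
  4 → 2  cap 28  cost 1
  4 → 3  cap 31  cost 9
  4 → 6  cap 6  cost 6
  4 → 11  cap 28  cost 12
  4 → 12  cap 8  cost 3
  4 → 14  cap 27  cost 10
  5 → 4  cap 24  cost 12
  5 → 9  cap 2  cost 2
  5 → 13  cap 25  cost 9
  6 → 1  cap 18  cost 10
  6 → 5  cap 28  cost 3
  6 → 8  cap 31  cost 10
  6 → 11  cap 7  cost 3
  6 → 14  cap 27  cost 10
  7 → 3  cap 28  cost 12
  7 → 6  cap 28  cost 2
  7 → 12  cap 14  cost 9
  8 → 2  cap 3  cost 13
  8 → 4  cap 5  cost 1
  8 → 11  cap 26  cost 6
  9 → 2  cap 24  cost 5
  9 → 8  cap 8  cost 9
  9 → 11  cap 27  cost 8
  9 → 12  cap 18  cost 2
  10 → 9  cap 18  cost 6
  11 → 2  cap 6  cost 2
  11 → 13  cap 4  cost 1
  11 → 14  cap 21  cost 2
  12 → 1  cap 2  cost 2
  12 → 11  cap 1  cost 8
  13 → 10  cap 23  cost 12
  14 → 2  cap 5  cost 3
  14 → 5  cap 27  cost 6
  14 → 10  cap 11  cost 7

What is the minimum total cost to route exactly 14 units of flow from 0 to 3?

Minimum cost for 14 units: 219

shortest-cost path #1: 0→8→4→3 push 5 @ unit cost 13 (adds 65)
shortest-cost path #2: 0→1→3 push 2 @ unit cost 14 (adds 28)
shortest-cost path #3: 0→1→4→3 push 7 @ unit cost 18 (adds 126)
total cost = 219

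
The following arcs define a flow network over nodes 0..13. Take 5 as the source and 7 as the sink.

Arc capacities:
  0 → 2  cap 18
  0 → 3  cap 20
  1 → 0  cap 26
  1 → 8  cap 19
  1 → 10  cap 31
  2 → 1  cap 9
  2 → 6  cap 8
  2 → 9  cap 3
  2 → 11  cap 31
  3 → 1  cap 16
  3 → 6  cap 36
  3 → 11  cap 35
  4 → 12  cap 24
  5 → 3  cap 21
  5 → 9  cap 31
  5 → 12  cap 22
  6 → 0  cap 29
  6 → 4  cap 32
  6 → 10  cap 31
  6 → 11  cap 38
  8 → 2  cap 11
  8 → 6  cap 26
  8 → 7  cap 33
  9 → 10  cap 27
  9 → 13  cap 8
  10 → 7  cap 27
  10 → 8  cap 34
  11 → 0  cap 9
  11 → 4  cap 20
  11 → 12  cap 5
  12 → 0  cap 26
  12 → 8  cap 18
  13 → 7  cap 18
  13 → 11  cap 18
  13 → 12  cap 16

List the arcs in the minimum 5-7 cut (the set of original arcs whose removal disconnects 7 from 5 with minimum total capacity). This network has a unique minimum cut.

augment #1: 5→9→10→7 push 27
augment #2: 5→9→13→7 push 4
augment #3: 5→12→8→7 push 18
augment #4: 5→3→1→8→7 push 15
augment #5: 5→3→1→10→9→13→7 push 1
augment #6: 5→3→6→10→9→13→7 push 3
max flow = 68; residual-reachable set from 5 gives S-side
cut edges (S→T): {(8,7), (9,13), (10,7)} total cap 68

Min-cut arcs: {(8,7), (9,13), (10,7)} (total capacity 68)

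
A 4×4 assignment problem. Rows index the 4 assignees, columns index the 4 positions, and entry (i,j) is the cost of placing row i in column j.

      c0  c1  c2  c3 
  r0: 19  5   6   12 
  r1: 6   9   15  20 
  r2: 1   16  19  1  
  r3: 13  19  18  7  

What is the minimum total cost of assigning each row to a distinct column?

optimal assignment: row0→col2 (cost 6), row1→col1 (cost 9), row2→col0 (cost 1), row3→col3 (cost 7)
total = 6 + 9 + 1 + 7 = 23

Minimum assignment cost: 23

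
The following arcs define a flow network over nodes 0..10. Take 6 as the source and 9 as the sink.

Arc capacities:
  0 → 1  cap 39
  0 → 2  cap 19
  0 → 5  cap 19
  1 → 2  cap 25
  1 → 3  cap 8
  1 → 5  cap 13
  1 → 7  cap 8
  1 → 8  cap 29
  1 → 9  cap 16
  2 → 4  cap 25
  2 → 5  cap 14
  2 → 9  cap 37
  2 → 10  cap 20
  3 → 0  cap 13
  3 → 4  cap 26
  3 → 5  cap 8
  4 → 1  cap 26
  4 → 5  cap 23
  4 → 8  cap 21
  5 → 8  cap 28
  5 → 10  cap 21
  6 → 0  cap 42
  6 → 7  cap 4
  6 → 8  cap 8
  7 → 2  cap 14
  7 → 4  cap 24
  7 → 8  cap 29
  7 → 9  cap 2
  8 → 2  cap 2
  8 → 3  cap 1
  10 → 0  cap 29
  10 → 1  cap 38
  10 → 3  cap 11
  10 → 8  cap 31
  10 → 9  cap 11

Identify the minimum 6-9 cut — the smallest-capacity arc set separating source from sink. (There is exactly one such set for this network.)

Min-cut arcs: {(6,0), (6,7), (8,2), (8,3)} (total capacity 49)

augment #1: 6→7→9 push 2
augment #2: 6→0→1→9 push 16
augment #3: 6→0→2→9 push 19
augment #4: 6→7→2→9 push 2
augment #5: 6→8→2→9 push 2
augment #6: 6→0→1→2→9 push 7
augment #7: 6→8→3→5→10→9 push 1
max flow = 49; residual-reachable set from 6 gives S-side
cut edges (S→T): {(6,0), (6,7), (8,2), (8,3)} total cap 49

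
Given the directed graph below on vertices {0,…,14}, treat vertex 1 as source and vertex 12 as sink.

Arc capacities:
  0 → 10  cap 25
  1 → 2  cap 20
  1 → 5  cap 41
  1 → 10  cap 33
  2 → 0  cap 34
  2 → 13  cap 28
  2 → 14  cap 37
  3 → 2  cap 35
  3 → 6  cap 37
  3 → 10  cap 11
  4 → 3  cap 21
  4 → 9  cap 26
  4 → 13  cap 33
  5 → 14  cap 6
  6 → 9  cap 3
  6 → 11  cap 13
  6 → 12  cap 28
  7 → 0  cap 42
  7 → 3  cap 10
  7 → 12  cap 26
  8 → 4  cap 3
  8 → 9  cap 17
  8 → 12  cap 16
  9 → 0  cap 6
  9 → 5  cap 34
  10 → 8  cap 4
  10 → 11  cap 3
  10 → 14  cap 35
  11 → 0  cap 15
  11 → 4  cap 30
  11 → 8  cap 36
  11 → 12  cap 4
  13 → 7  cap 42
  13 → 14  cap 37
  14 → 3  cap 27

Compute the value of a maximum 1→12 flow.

Maximum flow value: 54

augment #1: 1→10→8→12 bottleneck 4, total now 4
augment #2: 1→10→11→12 bottleneck 3, total now 7
augment #3: 1→2→13→7→12 bottleneck 20, total now 27
augment #4: 1→5→14→3→6→12 bottleneck 6, total now 33
augment #5: 1→10→14→3→6→12 bottleneck 21, total now 54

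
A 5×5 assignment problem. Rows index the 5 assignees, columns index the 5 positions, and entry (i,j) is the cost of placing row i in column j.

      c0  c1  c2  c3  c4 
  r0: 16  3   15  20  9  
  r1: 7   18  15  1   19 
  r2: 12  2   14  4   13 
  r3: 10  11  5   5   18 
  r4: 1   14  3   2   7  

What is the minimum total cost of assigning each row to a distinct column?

Minimum assignment cost: 18

optimal assignment: row0→col4 (cost 9), row1→col3 (cost 1), row2→col1 (cost 2), row3→col2 (cost 5), row4→col0 (cost 1)
total = 9 + 1 + 2 + 5 + 1 = 18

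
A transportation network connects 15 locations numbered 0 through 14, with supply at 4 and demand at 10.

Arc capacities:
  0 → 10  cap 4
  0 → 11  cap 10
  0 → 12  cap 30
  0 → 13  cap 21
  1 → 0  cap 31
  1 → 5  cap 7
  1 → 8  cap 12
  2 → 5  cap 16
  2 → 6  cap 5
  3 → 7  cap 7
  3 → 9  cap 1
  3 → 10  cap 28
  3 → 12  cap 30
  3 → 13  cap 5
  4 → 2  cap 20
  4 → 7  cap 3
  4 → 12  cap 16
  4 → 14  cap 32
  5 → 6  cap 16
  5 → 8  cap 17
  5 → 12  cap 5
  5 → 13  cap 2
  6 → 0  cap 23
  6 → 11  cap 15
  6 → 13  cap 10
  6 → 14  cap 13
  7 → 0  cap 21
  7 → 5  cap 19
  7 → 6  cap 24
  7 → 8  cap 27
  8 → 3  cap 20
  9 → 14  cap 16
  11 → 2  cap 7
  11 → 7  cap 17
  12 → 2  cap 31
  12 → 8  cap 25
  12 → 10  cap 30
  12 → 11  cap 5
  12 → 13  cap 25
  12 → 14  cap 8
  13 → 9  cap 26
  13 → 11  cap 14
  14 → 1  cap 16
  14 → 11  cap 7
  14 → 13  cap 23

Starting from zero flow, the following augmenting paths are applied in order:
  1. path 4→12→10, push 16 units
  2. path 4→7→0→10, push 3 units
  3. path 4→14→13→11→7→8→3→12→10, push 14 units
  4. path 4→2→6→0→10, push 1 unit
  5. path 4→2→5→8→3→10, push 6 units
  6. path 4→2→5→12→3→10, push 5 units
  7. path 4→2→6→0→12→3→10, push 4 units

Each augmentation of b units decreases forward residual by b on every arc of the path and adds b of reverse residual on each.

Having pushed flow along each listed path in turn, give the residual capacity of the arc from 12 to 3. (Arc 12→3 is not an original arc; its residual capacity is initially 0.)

Residual capacity of (12,3): 5

after path 1 (4→12→10, push 16): res(12,3)=0
after path 2 (4→7→0→10, push 3): res(12,3)=0
after path 3 (4→14→13→11→7→8→3→12→10, push 14): res(12,3)=14
after path 4 (4→2→6→0→10, push 1): res(12,3)=14
after path 5 (4→2→5→8→3→10, push 6): res(12,3)=14
after path 6 (4→2→5→12→3→10, push 5): res(12,3)=9
after path 7 (4→2→6→0→12→3→10, push 4): res(12,3)=5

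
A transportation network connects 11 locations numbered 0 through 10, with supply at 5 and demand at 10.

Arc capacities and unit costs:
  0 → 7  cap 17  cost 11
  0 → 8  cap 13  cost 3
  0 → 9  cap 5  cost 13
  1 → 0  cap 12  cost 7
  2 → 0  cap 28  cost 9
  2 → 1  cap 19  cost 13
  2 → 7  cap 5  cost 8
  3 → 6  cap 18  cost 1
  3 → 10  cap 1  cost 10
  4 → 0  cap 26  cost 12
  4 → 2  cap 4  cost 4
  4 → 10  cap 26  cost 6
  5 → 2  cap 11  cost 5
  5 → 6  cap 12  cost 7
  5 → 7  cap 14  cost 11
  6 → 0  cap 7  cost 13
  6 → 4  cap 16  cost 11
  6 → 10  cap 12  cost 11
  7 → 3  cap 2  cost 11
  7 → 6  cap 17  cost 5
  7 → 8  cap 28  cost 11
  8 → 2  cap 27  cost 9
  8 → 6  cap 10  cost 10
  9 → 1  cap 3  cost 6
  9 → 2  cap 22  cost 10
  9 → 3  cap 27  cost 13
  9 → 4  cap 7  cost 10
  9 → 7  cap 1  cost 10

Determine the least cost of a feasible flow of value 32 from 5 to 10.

shortest-cost path #1: 5→6→10 push 12 @ unit cost 18 (adds 216)
shortest-cost path #2: 5→7→3→10 push 1 @ unit cost 32 (adds 32)
shortest-cost path #3: 5→7→6→4→10 push 13 @ unit cost 33 (adds 429)
shortest-cost path #4: 5→2→7→6→4→10 push 3 @ unit cost 35 (adds 105)
shortest-cost path #5: 5→2→0→9→4→10 push 3 @ unit cost 43 (adds 129)
total cost = 911

Minimum cost for 32 units: 911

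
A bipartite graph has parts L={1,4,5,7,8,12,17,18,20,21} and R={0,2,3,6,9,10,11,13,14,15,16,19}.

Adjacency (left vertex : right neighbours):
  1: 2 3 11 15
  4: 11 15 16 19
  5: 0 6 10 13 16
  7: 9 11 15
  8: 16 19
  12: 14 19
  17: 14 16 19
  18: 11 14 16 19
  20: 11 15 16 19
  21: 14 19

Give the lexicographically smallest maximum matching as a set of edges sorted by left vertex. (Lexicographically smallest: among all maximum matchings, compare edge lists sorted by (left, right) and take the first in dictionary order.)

Lex-smallest maximum matching: {(1,2), (4,11), (5,0), (7,9), (8,16), (12,14), (17,19), (20,15)}

|M| = 8 (so the lex-smallest maximum matching has 8 edges)
process left vertices in ascending order; for each, take the smallest-labelled available neighbour that still permits 8 edges overall, or leave it unmatched if none does
lex-smallest matching: {1-2, 4-11, 5-0, 7-9, 8-16, 12-14, 17-19, 20-15}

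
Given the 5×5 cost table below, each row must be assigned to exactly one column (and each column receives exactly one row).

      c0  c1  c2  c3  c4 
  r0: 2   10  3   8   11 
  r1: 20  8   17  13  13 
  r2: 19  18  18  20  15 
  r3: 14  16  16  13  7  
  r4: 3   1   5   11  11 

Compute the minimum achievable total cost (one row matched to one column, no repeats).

one of 2 optimal assignments: row0→col0 (cost 2), row1→col3 (cost 13), row2→col2 (cost 18), row3→col4 (cost 7), row4→col1 (cost 1)
total = 2 + 13 + 18 + 7 + 1 = 41

Minimum assignment cost: 41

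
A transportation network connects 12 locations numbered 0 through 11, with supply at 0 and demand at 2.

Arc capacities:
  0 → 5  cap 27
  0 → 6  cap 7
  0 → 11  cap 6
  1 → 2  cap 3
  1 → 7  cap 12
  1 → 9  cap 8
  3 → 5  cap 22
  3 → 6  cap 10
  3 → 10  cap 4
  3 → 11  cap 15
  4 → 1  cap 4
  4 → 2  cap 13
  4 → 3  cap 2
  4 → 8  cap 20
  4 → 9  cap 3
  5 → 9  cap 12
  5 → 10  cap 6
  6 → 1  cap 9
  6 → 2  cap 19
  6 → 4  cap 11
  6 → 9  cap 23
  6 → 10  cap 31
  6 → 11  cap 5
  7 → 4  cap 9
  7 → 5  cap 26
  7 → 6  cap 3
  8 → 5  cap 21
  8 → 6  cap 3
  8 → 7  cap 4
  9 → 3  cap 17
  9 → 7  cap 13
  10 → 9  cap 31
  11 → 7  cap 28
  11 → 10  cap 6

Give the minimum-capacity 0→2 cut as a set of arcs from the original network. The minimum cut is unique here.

Min-cut arcs: {(0,6), (3,6), (7,4), (7,6)} (total capacity 29)

augment #1: 0→6→2 push 7
augment #2: 0→11→7→4→2 push 6
augment #3: 0→5→9→3→6→2 push 10
augment #4: 0→5→9→7→4→2 push 2
augment #5: 0→5→10→9→7→4→2 push 1
augment #6: 0→5→10→9→7→6→2 push 2
augment #7: 0→5→10→9→7→6→1→2 push 1
max flow = 29; residual-reachable set from 0 gives S-side
cut edges (S→T): {(0,6), (3,6), (7,4), (7,6)} total cap 29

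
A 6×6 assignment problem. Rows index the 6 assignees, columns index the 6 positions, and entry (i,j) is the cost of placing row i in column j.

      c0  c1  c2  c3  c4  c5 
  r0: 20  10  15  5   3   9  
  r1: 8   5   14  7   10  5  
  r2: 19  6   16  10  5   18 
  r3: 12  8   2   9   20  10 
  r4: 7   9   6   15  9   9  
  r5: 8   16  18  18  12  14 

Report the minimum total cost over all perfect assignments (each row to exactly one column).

one of 2 optimal assignments: row0→col3 (cost 5), row1→col1 (cost 5), row2→col4 (cost 5), row3→col2 (cost 2), row4→col5 (cost 9), row5→col0 (cost 8)
total = 5 + 5 + 5 + 2 + 9 + 8 = 34

Minimum assignment cost: 34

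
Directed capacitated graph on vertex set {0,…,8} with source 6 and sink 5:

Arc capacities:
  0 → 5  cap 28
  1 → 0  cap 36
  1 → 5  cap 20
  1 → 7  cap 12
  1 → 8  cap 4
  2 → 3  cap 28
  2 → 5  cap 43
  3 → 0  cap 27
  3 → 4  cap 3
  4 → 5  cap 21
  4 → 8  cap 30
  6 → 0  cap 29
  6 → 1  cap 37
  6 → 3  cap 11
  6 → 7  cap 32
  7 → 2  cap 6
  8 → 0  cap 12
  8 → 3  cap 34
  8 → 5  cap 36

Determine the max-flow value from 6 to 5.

augment #1: 6→0→5 bottleneck 28, total now 28
augment #2: 6→1→5 bottleneck 20, total now 48
augment #3: 6→1→8→5 bottleneck 4, total now 52
augment #4: 6→3→4→5 bottleneck 3, total now 55
augment #5: 6→7→2→5 bottleneck 6, total now 61

Maximum flow value: 61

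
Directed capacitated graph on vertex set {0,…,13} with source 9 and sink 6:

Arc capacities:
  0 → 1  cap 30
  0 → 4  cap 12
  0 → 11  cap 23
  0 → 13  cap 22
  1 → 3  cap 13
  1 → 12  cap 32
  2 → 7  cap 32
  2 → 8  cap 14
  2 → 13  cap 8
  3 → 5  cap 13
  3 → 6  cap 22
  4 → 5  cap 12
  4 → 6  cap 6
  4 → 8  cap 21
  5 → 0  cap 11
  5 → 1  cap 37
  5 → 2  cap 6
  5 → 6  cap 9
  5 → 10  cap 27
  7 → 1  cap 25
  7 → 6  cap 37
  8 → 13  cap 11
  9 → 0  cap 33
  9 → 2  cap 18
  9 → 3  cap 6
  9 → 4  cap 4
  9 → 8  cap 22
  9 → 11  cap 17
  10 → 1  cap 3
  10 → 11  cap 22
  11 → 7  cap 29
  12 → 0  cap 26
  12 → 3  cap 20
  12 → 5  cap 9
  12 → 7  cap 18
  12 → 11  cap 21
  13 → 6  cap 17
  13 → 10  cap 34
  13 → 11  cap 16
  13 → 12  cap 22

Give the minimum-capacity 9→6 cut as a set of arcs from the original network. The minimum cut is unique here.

augment #1: 9→3→6 push 6
augment #2: 9→4→6 push 4
augment #3: 9→0→4→6 push 2
augment #4: 9→0→13→6 push 17
augment #5: 9→2→7→6 push 18
augment #6: 9→11→7→6 push 17
augment #7: 9→0→1→3→6 push 13
augment #8: 9→0→4→5→6 push 1
augment #9: 9→8→13→11→7→6 push 2
augment #10: 9→8→13→12→3→6 push 3
augment #11: 9→8→13→12→5→6 push 6
max flow = 89; residual-reachable set from 9 gives S-side
cut edges (S→T): {(8,13), (9,0), (9,2), (9,3), (9,4), (9,11)} total cap 89

Min-cut arcs: {(8,13), (9,0), (9,2), (9,3), (9,4), (9,11)} (total capacity 89)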